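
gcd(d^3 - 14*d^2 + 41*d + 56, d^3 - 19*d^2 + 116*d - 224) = d^2 - 15*d + 56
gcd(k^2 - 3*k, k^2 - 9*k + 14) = 1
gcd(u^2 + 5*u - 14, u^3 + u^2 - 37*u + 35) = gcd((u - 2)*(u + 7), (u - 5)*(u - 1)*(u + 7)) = u + 7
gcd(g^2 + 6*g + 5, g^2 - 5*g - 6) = g + 1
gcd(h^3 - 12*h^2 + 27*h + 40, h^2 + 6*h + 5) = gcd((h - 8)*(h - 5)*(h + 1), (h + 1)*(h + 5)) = h + 1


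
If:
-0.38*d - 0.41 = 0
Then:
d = -1.08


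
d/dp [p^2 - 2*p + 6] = 2*p - 2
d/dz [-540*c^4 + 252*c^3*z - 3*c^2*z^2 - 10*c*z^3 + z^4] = 252*c^3 - 6*c^2*z - 30*c*z^2 + 4*z^3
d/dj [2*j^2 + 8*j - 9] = 4*j + 8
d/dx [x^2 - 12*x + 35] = 2*x - 12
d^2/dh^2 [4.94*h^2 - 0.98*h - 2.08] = 9.88000000000000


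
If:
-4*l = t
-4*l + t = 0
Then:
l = 0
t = 0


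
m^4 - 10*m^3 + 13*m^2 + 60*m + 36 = (m - 6)^2*(m + 1)^2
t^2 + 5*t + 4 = (t + 1)*(t + 4)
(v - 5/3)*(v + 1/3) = v^2 - 4*v/3 - 5/9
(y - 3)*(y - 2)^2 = y^3 - 7*y^2 + 16*y - 12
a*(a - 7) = a^2 - 7*a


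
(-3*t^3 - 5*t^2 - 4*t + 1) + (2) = -3*t^3 - 5*t^2 - 4*t + 3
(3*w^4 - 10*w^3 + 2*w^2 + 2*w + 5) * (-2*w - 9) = -6*w^5 - 7*w^4 + 86*w^3 - 22*w^2 - 28*w - 45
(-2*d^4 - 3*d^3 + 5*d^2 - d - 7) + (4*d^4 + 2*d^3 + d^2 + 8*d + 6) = 2*d^4 - d^3 + 6*d^2 + 7*d - 1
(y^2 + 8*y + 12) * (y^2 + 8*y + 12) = y^4 + 16*y^3 + 88*y^2 + 192*y + 144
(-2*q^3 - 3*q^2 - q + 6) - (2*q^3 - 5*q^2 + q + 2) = -4*q^3 + 2*q^2 - 2*q + 4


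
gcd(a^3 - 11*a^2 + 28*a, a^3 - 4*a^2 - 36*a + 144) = a - 4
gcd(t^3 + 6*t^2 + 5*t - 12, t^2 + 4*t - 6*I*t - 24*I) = t + 4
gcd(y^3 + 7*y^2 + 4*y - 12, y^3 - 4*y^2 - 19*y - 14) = y + 2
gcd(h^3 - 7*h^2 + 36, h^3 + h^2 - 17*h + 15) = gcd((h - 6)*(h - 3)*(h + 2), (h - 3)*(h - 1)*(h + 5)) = h - 3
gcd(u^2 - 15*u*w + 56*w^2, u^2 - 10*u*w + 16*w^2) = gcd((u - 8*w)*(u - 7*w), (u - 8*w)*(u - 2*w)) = u - 8*w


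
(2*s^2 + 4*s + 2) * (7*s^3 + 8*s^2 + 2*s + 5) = 14*s^5 + 44*s^4 + 50*s^3 + 34*s^2 + 24*s + 10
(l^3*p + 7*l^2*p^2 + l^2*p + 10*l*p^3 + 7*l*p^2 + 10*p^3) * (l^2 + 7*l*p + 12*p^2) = l^5*p + 14*l^4*p^2 + l^4*p + 71*l^3*p^3 + 14*l^3*p^2 + 154*l^2*p^4 + 71*l^2*p^3 + 120*l*p^5 + 154*l*p^4 + 120*p^5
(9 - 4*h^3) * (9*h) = -36*h^4 + 81*h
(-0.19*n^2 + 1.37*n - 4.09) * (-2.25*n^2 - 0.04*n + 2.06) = 0.4275*n^4 - 3.0749*n^3 + 8.7563*n^2 + 2.9858*n - 8.4254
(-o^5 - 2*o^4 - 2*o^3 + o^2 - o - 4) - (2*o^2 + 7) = -o^5 - 2*o^4 - 2*o^3 - o^2 - o - 11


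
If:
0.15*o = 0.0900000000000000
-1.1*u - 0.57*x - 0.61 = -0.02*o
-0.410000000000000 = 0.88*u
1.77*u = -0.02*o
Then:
No Solution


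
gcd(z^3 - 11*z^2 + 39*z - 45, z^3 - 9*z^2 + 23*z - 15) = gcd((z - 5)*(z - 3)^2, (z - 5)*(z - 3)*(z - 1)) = z^2 - 8*z + 15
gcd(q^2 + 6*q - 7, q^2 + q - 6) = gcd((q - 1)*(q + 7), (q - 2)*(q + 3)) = 1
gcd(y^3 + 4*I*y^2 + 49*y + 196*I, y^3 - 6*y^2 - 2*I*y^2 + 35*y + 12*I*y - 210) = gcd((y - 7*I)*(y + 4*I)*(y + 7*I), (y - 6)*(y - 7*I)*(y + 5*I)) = y - 7*I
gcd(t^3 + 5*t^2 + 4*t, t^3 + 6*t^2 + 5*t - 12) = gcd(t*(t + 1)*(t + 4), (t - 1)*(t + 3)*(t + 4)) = t + 4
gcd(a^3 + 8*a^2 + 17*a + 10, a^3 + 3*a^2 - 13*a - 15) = a^2 + 6*a + 5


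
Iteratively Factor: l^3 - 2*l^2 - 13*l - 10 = (l + 1)*(l^2 - 3*l - 10) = (l - 5)*(l + 1)*(l + 2)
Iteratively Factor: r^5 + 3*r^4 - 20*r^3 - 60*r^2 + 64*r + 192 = (r - 2)*(r^4 + 5*r^3 - 10*r^2 - 80*r - 96) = (r - 2)*(r + 3)*(r^3 + 2*r^2 - 16*r - 32) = (r - 4)*(r - 2)*(r + 3)*(r^2 + 6*r + 8) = (r - 4)*(r - 2)*(r + 2)*(r + 3)*(r + 4)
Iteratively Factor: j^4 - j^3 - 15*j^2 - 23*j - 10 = (j + 1)*(j^3 - 2*j^2 - 13*j - 10) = (j + 1)^2*(j^2 - 3*j - 10) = (j - 5)*(j + 1)^2*(j + 2)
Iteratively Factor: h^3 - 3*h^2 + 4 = (h + 1)*(h^2 - 4*h + 4) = (h - 2)*(h + 1)*(h - 2)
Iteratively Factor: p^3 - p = (p - 1)*(p^2 + p) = p*(p - 1)*(p + 1)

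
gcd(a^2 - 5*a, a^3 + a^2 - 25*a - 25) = a - 5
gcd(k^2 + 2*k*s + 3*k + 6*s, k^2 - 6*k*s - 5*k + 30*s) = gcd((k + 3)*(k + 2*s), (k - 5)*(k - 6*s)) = 1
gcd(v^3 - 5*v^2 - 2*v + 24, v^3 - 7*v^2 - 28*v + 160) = v - 4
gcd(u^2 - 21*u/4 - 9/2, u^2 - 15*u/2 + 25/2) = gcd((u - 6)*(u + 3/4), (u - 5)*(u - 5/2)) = 1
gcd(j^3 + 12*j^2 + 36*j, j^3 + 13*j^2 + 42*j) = j^2 + 6*j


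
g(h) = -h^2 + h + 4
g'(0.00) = 1.00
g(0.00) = 4.00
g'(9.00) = -17.00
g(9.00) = -68.00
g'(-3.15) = 7.30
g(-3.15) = -9.07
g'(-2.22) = 5.44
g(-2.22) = -3.15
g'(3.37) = -5.74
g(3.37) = -3.99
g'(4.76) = -8.52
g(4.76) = -13.90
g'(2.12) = -3.24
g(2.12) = 1.63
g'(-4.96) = 10.92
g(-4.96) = -25.56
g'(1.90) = -2.80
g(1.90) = 2.29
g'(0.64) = -0.28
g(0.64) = 4.23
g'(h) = 1 - 2*h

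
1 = 1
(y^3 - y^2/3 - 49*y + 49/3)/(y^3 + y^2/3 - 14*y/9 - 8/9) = 3*(3*y^3 - y^2 - 147*y + 49)/(9*y^3 + 3*y^2 - 14*y - 8)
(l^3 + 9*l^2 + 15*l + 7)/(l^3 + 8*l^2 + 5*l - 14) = (l^2 + 2*l + 1)/(l^2 + l - 2)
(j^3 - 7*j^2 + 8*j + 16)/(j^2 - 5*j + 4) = (j^2 - 3*j - 4)/(j - 1)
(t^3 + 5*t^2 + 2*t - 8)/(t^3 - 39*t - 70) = (t^2 + 3*t - 4)/(t^2 - 2*t - 35)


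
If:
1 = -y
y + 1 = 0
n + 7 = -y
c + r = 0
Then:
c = -r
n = -6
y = -1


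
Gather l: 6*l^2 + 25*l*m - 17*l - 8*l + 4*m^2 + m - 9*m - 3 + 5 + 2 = 6*l^2 + l*(25*m - 25) + 4*m^2 - 8*m + 4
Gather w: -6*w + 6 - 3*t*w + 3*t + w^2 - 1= 3*t + w^2 + w*(-3*t - 6) + 5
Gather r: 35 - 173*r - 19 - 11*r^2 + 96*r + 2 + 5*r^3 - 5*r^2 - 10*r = 5*r^3 - 16*r^2 - 87*r + 18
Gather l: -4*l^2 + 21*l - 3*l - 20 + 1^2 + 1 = -4*l^2 + 18*l - 18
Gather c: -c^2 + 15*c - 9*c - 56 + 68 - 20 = -c^2 + 6*c - 8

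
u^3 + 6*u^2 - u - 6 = (u - 1)*(u + 1)*(u + 6)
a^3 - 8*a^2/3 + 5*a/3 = a*(a - 5/3)*(a - 1)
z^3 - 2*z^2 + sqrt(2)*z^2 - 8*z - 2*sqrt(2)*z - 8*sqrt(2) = (z - 4)*(z + 2)*(z + sqrt(2))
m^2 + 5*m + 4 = (m + 1)*(m + 4)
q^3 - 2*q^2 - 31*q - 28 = (q - 7)*(q + 1)*(q + 4)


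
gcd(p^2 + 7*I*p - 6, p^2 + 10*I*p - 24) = p + 6*I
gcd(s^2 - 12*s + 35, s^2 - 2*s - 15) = s - 5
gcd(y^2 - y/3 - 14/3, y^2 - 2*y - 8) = y + 2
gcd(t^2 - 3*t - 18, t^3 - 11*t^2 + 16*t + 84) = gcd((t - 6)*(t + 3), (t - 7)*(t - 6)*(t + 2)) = t - 6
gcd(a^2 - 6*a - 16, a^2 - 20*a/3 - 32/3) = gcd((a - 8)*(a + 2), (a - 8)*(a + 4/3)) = a - 8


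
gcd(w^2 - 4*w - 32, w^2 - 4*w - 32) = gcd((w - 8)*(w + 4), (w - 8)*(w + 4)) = w^2 - 4*w - 32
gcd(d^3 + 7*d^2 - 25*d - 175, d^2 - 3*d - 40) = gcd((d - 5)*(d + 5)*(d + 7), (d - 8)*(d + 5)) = d + 5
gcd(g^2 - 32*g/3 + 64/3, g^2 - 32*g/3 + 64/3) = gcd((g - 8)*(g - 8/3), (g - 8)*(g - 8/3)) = g^2 - 32*g/3 + 64/3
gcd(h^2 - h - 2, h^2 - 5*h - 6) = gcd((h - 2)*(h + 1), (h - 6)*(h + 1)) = h + 1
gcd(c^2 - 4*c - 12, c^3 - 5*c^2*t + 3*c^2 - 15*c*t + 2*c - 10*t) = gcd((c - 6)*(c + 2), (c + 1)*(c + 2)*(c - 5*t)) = c + 2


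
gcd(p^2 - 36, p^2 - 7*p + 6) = p - 6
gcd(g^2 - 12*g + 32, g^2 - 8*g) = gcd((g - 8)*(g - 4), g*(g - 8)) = g - 8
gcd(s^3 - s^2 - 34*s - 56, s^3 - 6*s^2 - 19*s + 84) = s^2 - 3*s - 28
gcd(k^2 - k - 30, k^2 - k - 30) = k^2 - k - 30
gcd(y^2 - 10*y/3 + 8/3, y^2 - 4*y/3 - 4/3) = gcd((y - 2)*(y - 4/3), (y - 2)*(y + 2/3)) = y - 2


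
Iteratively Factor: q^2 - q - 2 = (q - 2)*(q + 1)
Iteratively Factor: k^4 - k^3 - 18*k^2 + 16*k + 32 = (k + 4)*(k^3 - 5*k^2 + 2*k + 8) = (k + 1)*(k + 4)*(k^2 - 6*k + 8) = (k - 2)*(k + 1)*(k + 4)*(k - 4)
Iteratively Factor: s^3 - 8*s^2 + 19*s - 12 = (s - 1)*(s^2 - 7*s + 12) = (s - 4)*(s - 1)*(s - 3)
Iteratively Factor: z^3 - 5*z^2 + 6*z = (z)*(z^2 - 5*z + 6) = z*(z - 2)*(z - 3)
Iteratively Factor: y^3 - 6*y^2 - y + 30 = (y - 3)*(y^2 - 3*y - 10) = (y - 5)*(y - 3)*(y + 2)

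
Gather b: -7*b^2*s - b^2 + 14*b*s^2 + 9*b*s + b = b^2*(-7*s - 1) + b*(14*s^2 + 9*s + 1)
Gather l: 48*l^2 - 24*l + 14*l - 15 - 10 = 48*l^2 - 10*l - 25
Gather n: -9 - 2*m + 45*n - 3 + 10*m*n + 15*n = -2*m + n*(10*m + 60) - 12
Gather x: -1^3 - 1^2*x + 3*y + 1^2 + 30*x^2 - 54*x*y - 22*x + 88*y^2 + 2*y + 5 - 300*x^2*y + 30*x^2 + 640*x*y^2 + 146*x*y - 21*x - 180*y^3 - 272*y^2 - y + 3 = x^2*(60 - 300*y) + x*(640*y^2 + 92*y - 44) - 180*y^3 - 184*y^2 + 4*y + 8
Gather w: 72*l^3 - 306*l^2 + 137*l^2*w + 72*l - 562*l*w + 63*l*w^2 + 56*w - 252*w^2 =72*l^3 - 306*l^2 + 72*l + w^2*(63*l - 252) + w*(137*l^2 - 562*l + 56)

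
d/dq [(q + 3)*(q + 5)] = 2*q + 8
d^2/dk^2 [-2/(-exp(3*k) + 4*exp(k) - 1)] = 2*((4 - 9*exp(2*k))*(exp(3*k) - 4*exp(k) + 1) + 2*(3*exp(2*k) - 4)^2*exp(k))*exp(k)/(exp(3*k) - 4*exp(k) + 1)^3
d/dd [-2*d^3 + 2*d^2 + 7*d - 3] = -6*d^2 + 4*d + 7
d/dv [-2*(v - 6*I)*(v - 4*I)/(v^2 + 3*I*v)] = 2*(-13*I*v^2 - 48*v - 72*I)/(v^2*(v^2 + 6*I*v - 9))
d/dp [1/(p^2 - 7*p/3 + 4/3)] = 3*(7 - 6*p)/(3*p^2 - 7*p + 4)^2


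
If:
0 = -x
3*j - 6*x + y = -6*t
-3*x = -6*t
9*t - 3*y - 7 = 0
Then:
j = 7/9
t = 0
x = 0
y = -7/3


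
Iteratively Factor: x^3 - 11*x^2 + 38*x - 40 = (x - 5)*(x^2 - 6*x + 8) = (x - 5)*(x - 4)*(x - 2)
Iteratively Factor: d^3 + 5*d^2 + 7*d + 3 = (d + 1)*(d^2 + 4*d + 3) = (d + 1)*(d + 3)*(d + 1)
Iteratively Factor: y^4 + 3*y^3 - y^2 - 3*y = (y + 1)*(y^3 + 2*y^2 - 3*y) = (y + 1)*(y + 3)*(y^2 - y) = (y - 1)*(y + 1)*(y + 3)*(y)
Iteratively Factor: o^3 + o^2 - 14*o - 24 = (o - 4)*(o^2 + 5*o + 6) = (o - 4)*(o + 2)*(o + 3)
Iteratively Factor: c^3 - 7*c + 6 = (c + 3)*(c^2 - 3*c + 2) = (c - 1)*(c + 3)*(c - 2)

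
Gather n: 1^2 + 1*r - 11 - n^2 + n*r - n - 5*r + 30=-n^2 + n*(r - 1) - 4*r + 20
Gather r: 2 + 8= 10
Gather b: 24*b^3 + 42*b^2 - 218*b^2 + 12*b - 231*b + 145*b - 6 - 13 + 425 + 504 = 24*b^3 - 176*b^2 - 74*b + 910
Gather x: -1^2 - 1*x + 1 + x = 0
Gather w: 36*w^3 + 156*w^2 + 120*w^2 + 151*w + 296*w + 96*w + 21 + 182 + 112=36*w^3 + 276*w^2 + 543*w + 315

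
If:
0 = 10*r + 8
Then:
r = -4/5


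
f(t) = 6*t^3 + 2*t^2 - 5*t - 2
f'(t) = 18*t^2 + 4*t - 5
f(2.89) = 145.08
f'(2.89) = 156.90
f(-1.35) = -6.37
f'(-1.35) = 22.40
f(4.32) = 497.45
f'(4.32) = 348.20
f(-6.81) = -1770.13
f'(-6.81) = 802.53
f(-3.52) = -221.30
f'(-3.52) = 203.95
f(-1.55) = -11.79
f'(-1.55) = 32.04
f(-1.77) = -20.16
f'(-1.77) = 44.31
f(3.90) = 364.83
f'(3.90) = 284.38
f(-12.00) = -10022.00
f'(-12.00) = 2539.00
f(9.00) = 4489.00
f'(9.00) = 1489.00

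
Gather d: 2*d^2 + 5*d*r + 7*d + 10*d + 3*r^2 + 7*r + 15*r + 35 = 2*d^2 + d*(5*r + 17) + 3*r^2 + 22*r + 35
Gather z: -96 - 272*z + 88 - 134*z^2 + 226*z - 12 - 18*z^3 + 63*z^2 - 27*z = -18*z^3 - 71*z^2 - 73*z - 20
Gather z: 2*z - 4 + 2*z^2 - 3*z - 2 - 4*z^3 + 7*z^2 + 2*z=-4*z^3 + 9*z^2 + z - 6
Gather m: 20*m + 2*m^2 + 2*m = 2*m^2 + 22*m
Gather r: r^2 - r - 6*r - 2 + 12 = r^2 - 7*r + 10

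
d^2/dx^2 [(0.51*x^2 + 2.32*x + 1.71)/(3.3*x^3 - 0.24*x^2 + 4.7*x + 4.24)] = (11.1078*x^6 + 151.5888*x^5 + 164.97756*x^4 - 192.120576*x^3 - 226.699848*x^2 - 140.966208*x + 4.899224)/(35.937*x^9 - 7.8408*x^8 + 154.11924*x^7 + 116.172576*x^6 + 199.35468*x^5 + 379.402272*x^4 + 253.10492*x^3 + 268.040928*x^2 + 253.48416*x + 76.225024)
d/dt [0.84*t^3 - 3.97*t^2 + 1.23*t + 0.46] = 2.52*t^2 - 7.94*t + 1.23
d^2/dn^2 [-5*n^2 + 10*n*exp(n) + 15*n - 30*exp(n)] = 10*n*exp(n) - 10*exp(n) - 10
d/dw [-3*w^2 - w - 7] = -6*w - 1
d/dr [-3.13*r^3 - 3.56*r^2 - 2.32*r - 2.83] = -9.39*r^2 - 7.12*r - 2.32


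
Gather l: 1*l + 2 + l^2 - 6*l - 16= l^2 - 5*l - 14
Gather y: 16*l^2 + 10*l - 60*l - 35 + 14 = 16*l^2 - 50*l - 21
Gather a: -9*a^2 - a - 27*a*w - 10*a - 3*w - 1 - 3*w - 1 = -9*a^2 + a*(-27*w - 11) - 6*w - 2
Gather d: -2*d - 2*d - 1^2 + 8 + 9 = 16 - 4*d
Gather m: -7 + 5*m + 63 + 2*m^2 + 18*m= 2*m^2 + 23*m + 56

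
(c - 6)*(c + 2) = c^2 - 4*c - 12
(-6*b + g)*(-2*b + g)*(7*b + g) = 84*b^3 - 44*b^2*g - b*g^2 + g^3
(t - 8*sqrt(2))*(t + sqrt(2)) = t^2 - 7*sqrt(2)*t - 16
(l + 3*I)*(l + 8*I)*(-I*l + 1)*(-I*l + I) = -l^4 + l^3 - 12*I*l^3 + 35*l^2 + 12*I*l^2 - 35*l + 24*I*l - 24*I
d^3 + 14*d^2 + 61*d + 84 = (d + 3)*(d + 4)*(d + 7)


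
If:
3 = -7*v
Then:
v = -3/7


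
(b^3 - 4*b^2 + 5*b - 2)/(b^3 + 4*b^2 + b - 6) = (b^2 - 3*b + 2)/(b^2 + 5*b + 6)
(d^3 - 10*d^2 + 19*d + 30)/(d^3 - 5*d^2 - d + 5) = (d - 6)/(d - 1)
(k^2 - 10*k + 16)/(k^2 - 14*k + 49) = (k^2 - 10*k + 16)/(k^2 - 14*k + 49)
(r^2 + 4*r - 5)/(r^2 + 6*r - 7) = (r + 5)/(r + 7)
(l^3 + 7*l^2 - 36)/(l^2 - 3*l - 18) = (l^2 + 4*l - 12)/(l - 6)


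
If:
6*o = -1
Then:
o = -1/6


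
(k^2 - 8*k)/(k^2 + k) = (k - 8)/(k + 1)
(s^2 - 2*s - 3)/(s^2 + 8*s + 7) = (s - 3)/(s + 7)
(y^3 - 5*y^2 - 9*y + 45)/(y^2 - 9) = y - 5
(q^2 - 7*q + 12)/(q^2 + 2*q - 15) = (q - 4)/(q + 5)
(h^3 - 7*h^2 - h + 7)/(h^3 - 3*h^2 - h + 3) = (h - 7)/(h - 3)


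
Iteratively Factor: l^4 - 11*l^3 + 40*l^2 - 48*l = (l - 4)*(l^3 - 7*l^2 + 12*l) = l*(l - 4)*(l^2 - 7*l + 12) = l*(l - 4)^2*(l - 3)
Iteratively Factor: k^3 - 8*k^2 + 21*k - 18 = (k - 3)*(k^2 - 5*k + 6) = (k - 3)*(k - 2)*(k - 3)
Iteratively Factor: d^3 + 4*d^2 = (d)*(d^2 + 4*d) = d^2*(d + 4)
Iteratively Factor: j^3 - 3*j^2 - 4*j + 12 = (j - 3)*(j^2 - 4) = (j - 3)*(j - 2)*(j + 2)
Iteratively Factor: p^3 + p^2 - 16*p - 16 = (p + 4)*(p^2 - 3*p - 4) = (p + 1)*(p + 4)*(p - 4)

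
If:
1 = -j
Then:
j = -1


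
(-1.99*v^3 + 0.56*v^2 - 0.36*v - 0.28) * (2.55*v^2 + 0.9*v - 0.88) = -5.0745*v^5 - 0.363*v^4 + 1.3372*v^3 - 1.5308*v^2 + 0.0647999999999999*v + 0.2464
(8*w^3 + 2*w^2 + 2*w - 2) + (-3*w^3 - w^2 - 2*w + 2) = 5*w^3 + w^2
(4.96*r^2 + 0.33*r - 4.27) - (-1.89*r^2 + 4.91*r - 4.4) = 6.85*r^2 - 4.58*r + 0.130000000000001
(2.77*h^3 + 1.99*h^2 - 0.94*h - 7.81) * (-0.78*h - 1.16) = -2.1606*h^4 - 4.7654*h^3 - 1.5752*h^2 + 7.1822*h + 9.0596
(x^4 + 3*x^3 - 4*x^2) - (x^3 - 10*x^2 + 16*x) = x^4 + 2*x^3 + 6*x^2 - 16*x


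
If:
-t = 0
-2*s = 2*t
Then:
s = 0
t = 0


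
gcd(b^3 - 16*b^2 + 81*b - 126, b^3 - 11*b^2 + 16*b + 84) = b^2 - 13*b + 42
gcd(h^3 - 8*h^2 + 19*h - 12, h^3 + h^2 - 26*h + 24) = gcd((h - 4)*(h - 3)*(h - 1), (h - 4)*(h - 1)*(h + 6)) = h^2 - 5*h + 4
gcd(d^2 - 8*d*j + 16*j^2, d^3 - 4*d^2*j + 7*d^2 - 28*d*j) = d - 4*j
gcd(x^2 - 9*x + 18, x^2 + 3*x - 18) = x - 3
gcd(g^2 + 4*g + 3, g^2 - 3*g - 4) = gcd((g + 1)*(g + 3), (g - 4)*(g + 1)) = g + 1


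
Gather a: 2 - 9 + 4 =-3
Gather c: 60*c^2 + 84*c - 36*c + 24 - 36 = 60*c^2 + 48*c - 12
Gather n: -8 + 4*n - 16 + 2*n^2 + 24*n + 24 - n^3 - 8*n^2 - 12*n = -n^3 - 6*n^2 + 16*n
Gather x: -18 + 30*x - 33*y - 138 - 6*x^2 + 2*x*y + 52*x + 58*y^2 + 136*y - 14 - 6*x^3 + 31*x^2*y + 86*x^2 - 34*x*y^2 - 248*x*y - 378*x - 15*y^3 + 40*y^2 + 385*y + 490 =-6*x^3 + x^2*(31*y + 80) + x*(-34*y^2 - 246*y - 296) - 15*y^3 + 98*y^2 + 488*y + 320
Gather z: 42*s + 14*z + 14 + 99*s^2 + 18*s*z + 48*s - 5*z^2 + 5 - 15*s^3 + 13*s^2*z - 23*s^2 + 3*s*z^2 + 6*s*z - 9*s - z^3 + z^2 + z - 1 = -15*s^3 + 76*s^2 + 81*s - z^3 + z^2*(3*s - 4) + z*(13*s^2 + 24*s + 15) + 18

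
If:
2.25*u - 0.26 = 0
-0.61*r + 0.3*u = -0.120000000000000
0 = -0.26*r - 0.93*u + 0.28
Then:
No Solution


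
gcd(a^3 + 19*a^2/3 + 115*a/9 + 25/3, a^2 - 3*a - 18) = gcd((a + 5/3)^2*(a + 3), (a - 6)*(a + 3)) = a + 3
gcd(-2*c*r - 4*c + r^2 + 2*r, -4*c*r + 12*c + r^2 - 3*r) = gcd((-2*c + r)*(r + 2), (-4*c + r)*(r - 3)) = 1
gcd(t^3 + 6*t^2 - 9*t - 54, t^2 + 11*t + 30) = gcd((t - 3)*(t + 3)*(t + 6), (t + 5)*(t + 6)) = t + 6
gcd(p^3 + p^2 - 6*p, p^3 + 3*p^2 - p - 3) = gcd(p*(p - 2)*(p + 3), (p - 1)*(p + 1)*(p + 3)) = p + 3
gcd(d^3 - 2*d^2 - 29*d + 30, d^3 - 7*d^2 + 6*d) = d^2 - 7*d + 6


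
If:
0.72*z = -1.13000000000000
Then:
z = -1.57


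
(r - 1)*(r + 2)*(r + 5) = r^3 + 6*r^2 + 3*r - 10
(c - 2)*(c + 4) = c^2 + 2*c - 8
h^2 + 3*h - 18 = (h - 3)*(h + 6)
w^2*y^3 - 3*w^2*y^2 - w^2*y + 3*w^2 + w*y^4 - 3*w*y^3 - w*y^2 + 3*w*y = (w + y)*(y - 3)*(y - 1)*(w*y + w)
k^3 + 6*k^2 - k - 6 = (k - 1)*(k + 1)*(k + 6)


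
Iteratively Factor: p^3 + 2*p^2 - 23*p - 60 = (p + 3)*(p^2 - p - 20) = (p + 3)*(p + 4)*(p - 5)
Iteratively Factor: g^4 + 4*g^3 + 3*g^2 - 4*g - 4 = (g - 1)*(g^3 + 5*g^2 + 8*g + 4) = (g - 1)*(g + 1)*(g^2 + 4*g + 4) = (g - 1)*(g + 1)*(g + 2)*(g + 2)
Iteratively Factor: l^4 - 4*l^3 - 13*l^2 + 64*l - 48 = (l + 4)*(l^3 - 8*l^2 + 19*l - 12) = (l - 3)*(l + 4)*(l^2 - 5*l + 4) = (l - 4)*(l - 3)*(l + 4)*(l - 1)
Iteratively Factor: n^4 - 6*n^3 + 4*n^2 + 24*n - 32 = (n + 2)*(n^3 - 8*n^2 + 20*n - 16) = (n - 2)*(n + 2)*(n^2 - 6*n + 8) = (n - 4)*(n - 2)*(n + 2)*(n - 2)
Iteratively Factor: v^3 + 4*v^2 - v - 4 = (v + 4)*(v^2 - 1) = (v + 1)*(v + 4)*(v - 1)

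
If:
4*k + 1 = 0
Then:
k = -1/4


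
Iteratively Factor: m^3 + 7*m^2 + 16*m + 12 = (m + 2)*(m^2 + 5*m + 6) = (m + 2)*(m + 3)*(m + 2)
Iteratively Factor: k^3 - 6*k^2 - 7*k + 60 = (k - 4)*(k^2 - 2*k - 15) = (k - 5)*(k - 4)*(k + 3)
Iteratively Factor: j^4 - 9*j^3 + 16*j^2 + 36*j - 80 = (j - 4)*(j^3 - 5*j^2 - 4*j + 20) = (j - 5)*(j - 4)*(j^2 - 4) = (j - 5)*(j - 4)*(j + 2)*(j - 2)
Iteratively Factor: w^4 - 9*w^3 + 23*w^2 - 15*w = (w - 1)*(w^3 - 8*w^2 + 15*w) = w*(w - 1)*(w^2 - 8*w + 15) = w*(w - 5)*(w - 1)*(w - 3)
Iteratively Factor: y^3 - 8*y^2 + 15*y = (y - 3)*(y^2 - 5*y) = y*(y - 3)*(y - 5)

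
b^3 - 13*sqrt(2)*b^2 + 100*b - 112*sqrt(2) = (b - 7*sqrt(2))*(b - 4*sqrt(2))*(b - 2*sqrt(2))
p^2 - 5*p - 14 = (p - 7)*(p + 2)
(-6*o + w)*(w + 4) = -6*o*w - 24*o + w^2 + 4*w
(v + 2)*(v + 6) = v^2 + 8*v + 12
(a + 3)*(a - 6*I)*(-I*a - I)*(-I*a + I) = -a^4 - 3*a^3 + 6*I*a^3 + a^2 + 18*I*a^2 + 3*a - 6*I*a - 18*I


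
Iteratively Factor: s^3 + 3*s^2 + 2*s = (s)*(s^2 + 3*s + 2) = s*(s + 2)*(s + 1)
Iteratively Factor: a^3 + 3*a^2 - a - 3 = (a + 1)*(a^2 + 2*a - 3) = (a - 1)*(a + 1)*(a + 3)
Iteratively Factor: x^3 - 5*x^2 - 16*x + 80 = (x + 4)*(x^2 - 9*x + 20) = (x - 5)*(x + 4)*(x - 4)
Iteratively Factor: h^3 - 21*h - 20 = (h + 1)*(h^2 - h - 20) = (h - 5)*(h + 1)*(h + 4)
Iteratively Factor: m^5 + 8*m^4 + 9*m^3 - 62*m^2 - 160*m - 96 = (m + 4)*(m^4 + 4*m^3 - 7*m^2 - 34*m - 24) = (m - 3)*(m + 4)*(m^3 + 7*m^2 + 14*m + 8) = (m - 3)*(m + 4)^2*(m^2 + 3*m + 2) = (m - 3)*(m + 1)*(m + 4)^2*(m + 2)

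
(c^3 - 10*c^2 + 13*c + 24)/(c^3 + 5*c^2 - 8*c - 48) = (c^2 - 7*c - 8)/(c^2 + 8*c + 16)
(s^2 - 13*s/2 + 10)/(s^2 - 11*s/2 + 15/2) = (s - 4)/(s - 3)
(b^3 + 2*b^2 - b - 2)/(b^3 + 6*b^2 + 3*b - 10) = (b + 1)/(b + 5)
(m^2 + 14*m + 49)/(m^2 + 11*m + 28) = (m + 7)/(m + 4)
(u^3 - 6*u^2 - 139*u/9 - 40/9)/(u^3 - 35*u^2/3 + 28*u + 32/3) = (u + 5/3)/(u - 4)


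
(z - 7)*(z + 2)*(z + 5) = z^3 - 39*z - 70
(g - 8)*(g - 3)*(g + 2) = g^3 - 9*g^2 + 2*g + 48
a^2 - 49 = (a - 7)*(a + 7)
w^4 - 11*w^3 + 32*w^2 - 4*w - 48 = (w - 6)*(w - 4)*(w - 2)*(w + 1)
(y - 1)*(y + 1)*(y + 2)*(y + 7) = y^4 + 9*y^3 + 13*y^2 - 9*y - 14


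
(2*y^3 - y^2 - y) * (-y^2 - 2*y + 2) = -2*y^5 - 3*y^4 + 7*y^3 - 2*y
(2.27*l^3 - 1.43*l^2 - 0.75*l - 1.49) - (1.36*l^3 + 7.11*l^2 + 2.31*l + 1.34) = 0.91*l^3 - 8.54*l^2 - 3.06*l - 2.83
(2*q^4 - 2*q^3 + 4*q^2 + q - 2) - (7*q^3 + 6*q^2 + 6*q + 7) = 2*q^4 - 9*q^3 - 2*q^2 - 5*q - 9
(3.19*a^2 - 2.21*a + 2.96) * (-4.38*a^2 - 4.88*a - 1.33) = -13.9722*a^4 - 5.8874*a^3 - 6.4227*a^2 - 11.5055*a - 3.9368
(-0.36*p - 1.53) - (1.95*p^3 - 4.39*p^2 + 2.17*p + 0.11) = -1.95*p^3 + 4.39*p^2 - 2.53*p - 1.64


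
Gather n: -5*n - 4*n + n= -8*n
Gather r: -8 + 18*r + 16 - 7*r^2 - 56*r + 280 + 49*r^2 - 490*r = 42*r^2 - 528*r + 288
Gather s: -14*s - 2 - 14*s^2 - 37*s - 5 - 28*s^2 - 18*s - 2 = -42*s^2 - 69*s - 9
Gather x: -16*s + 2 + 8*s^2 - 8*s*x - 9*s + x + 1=8*s^2 - 25*s + x*(1 - 8*s) + 3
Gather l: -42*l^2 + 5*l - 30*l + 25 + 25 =-42*l^2 - 25*l + 50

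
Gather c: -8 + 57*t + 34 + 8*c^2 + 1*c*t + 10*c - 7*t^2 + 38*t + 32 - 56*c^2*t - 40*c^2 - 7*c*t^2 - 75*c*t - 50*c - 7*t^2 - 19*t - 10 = c^2*(-56*t - 32) + c*(-7*t^2 - 74*t - 40) - 14*t^2 + 76*t + 48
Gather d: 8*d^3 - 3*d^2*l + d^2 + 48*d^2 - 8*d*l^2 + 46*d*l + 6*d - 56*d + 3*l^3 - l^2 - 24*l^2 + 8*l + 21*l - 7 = 8*d^3 + d^2*(49 - 3*l) + d*(-8*l^2 + 46*l - 50) + 3*l^3 - 25*l^2 + 29*l - 7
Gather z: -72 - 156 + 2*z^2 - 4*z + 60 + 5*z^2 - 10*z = 7*z^2 - 14*z - 168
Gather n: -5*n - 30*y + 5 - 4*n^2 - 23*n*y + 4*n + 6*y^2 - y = -4*n^2 + n*(-23*y - 1) + 6*y^2 - 31*y + 5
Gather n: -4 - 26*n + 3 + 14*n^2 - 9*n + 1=14*n^2 - 35*n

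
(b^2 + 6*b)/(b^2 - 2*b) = (b + 6)/(b - 2)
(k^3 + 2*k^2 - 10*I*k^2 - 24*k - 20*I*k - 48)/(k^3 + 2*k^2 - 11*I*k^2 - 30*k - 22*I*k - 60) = (k - 4*I)/(k - 5*I)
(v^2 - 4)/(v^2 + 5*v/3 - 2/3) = 3*(v - 2)/(3*v - 1)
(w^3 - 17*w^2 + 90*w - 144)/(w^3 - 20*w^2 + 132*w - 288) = (w - 3)/(w - 6)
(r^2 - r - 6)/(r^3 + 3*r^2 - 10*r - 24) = 1/(r + 4)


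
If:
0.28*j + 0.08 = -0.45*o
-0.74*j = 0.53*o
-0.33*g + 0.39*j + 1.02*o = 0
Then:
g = -0.72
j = 0.23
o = -0.32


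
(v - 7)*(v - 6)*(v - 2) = v^3 - 15*v^2 + 68*v - 84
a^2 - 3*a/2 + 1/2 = (a - 1)*(a - 1/2)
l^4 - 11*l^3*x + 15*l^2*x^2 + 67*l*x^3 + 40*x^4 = (l - 8*x)*(l - 5*x)*(l + x)^2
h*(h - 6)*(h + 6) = h^3 - 36*h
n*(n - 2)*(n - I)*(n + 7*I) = n^4 - 2*n^3 + 6*I*n^3 + 7*n^2 - 12*I*n^2 - 14*n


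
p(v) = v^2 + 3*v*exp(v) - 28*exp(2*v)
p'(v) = 3*v*exp(v) + 2*v - 56*exp(2*v) + 3*exp(v)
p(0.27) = -46.91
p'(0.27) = -90.57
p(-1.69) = 0.97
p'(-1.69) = -5.67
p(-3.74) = 13.71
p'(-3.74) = -7.71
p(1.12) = -251.46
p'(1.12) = -504.29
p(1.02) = -205.81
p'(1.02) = -411.83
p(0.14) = -36.54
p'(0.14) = -69.88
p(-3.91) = 15.04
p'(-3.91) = -8.02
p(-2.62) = 6.14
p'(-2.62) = -5.89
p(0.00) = -28.00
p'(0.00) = -53.00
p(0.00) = -28.00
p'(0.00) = -53.00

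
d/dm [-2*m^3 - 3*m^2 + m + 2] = -6*m^2 - 6*m + 1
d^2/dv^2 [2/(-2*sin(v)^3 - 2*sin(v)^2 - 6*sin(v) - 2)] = (9*sin(v)^6 + 11*sin(v)^5 - 2*sin(v)^4 - 16*sin(v)^3 - 19*sin(v)^2 - 15*sin(v) - 16)/(sin(v)^3 + sin(v)^2 + 3*sin(v) + 1)^3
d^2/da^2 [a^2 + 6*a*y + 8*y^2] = 2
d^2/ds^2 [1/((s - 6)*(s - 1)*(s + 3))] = 2*(6*s^4 - 32*s^3 + 3*s^2 + 126*s + 297)/(s^9 - 12*s^8 + 3*s^7 + 350*s^6 - 477*s^5 - 3456*s^4 + 4077*s^3 + 8262*s^2 - 14580*s + 5832)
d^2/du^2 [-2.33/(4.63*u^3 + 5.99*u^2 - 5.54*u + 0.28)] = ((64.7274*u + 27.9134)*(4.63*u^3 + 5.99*u^2 - 5.54*u + 0.28) - 2.33*(13.89*u^2 + 11.98*u - 5.54)*(27.78*u^2 + 23.96*u - 11.08))/(4.63*u^3 + 5.99*u^2 - 5.54*u + 0.28)^3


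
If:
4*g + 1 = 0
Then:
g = -1/4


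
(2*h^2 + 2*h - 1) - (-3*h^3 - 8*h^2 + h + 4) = 3*h^3 + 10*h^2 + h - 5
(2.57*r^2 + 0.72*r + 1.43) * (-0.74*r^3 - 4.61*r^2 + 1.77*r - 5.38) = -1.9018*r^5 - 12.3805*r^4 + 0.1715*r^3 - 19.1445*r^2 - 1.3425*r - 7.6934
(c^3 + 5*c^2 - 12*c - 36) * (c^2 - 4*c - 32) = c^5 + c^4 - 64*c^3 - 148*c^2 + 528*c + 1152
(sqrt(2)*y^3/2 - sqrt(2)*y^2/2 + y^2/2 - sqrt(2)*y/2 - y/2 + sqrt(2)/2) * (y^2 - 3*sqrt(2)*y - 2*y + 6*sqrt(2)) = sqrt(2)*y^5/2 - 5*y^4/2 - 3*sqrt(2)*y^4/2 - sqrt(2)*y^3 + 15*y^3/2 - 2*y^2 + 6*sqrt(2)*y^2 - 9*y - 4*sqrt(2)*y + 6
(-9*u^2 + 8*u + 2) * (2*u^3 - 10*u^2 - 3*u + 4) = -18*u^5 + 106*u^4 - 49*u^3 - 80*u^2 + 26*u + 8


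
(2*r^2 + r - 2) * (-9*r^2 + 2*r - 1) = -18*r^4 - 5*r^3 + 18*r^2 - 5*r + 2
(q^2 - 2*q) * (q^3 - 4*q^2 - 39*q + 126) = q^5 - 6*q^4 - 31*q^3 + 204*q^2 - 252*q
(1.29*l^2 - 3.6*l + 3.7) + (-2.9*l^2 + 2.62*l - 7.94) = -1.61*l^2 - 0.98*l - 4.24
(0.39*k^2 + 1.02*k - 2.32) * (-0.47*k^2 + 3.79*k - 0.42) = -0.1833*k^4 + 0.9987*k^3 + 4.7924*k^2 - 9.2212*k + 0.9744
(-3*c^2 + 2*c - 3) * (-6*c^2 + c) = 18*c^4 - 15*c^3 + 20*c^2 - 3*c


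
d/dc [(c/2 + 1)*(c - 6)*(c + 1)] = 3*c^2/2 - 3*c - 8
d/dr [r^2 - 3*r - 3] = 2*r - 3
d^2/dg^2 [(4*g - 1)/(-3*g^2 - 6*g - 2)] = 6*(-12*(g + 1)^2*(4*g - 1) + (12*g + 7)*(3*g^2 + 6*g + 2))/(3*g^2 + 6*g + 2)^3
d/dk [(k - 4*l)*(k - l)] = 2*k - 5*l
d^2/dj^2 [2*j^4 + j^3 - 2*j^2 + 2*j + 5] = 24*j^2 + 6*j - 4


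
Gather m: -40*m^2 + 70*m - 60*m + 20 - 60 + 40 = -40*m^2 + 10*m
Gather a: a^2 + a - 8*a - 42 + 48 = a^2 - 7*a + 6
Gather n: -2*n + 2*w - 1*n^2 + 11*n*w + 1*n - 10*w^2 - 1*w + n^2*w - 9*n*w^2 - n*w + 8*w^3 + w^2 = n^2*(w - 1) + n*(-9*w^2 + 10*w - 1) + 8*w^3 - 9*w^2 + w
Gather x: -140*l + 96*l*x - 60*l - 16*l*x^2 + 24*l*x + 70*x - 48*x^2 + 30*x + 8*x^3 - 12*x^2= -200*l + 8*x^3 + x^2*(-16*l - 60) + x*(120*l + 100)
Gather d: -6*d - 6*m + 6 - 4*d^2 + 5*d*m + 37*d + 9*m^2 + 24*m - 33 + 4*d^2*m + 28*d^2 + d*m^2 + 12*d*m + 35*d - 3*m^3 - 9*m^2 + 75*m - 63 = d^2*(4*m + 24) + d*(m^2 + 17*m + 66) - 3*m^3 + 93*m - 90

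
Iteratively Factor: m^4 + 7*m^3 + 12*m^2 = (m + 3)*(m^3 + 4*m^2) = m*(m + 3)*(m^2 + 4*m) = m*(m + 3)*(m + 4)*(m)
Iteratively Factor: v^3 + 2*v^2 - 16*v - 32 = (v + 4)*(v^2 - 2*v - 8) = (v - 4)*(v + 4)*(v + 2)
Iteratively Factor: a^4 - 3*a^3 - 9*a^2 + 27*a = (a)*(a^3 - 3*a^2 - 9*a + 27) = a*(a - 3)*(a^2 - 9) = a*(a - 3)^2*(a + 3)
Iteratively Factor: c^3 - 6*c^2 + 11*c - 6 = (c - 1)*(c^2 - 5*c + 6) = (c - 3)*(c - 1)*(c - 2)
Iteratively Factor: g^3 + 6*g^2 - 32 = (g - 2)*(g^2 + 8*g + 16) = (g - 2)*(g + 4)*(g + 4)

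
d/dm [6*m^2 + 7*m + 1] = 12*m + 7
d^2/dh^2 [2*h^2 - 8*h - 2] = 4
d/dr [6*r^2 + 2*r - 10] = 12*r + 2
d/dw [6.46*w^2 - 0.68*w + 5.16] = 12.92*w - 0.68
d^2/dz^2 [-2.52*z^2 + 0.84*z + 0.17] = -5.04000000000000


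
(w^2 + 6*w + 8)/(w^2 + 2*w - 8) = (w + 2)/(w - 2)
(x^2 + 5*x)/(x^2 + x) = (x + 5)/(x + 1)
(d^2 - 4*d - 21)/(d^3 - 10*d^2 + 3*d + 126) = 1/(d - 6)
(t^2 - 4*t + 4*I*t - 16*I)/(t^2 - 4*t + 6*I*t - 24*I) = (t + 4*I)/(t + 6*I)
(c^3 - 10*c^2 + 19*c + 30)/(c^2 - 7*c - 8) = (c^2 - 11*c + 30)/(c - 8)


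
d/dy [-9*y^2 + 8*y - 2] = 8 - 18*y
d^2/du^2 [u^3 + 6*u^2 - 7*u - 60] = 6*u + 12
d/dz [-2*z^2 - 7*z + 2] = -4*z - 7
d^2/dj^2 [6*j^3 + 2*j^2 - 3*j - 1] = 36*j + 4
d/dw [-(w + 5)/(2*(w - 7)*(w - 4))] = (w^2 + 10*w - 83)/(2*(w^4 - 22*w^3 + 177*w^2 - 616*w + 784))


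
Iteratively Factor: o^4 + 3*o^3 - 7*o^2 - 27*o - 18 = (o - 3)*(o^3 + 6*o^2 + 11*o + 6) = (o - 3)*(o + 2)*(o^2 + 4*o + 3) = (o - 3)*(o + 2)*(o + 3)*(o + 1)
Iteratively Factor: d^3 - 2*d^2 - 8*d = (d + 2)*(d^2 - 4*d) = d*(d + 2)*(d - 4)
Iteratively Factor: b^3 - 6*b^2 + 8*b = (b)*(b^2 - 6*b + 8) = b*(b - 2)*(b - 4)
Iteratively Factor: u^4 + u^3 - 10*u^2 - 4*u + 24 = (u - 2)*(u^3 + 3*u^2 - 4*u - 12) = (u - 2)^2*(u^2 + 5*u + 6) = (u - 2)^2*(u + 3)*(u + 2)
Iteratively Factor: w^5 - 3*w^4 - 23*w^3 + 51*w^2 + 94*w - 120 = (w + 4)*(w^4 - 7*w^3 + 5*w^2 + 31*w - 30) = (w + 2)*(w + 4)*(w^3 - 9*w^2 + 23*w - 15) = (w - 1)*(w + 2)*(w + 4)*(w^2 - 8*w + 15) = (w - 5)*(w - 1)*(w + 2)*(w + 4)*(w - 3)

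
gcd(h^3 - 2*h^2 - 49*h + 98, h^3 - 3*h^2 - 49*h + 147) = h^2 - 49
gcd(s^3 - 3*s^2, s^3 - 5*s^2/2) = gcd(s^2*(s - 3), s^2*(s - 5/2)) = s^2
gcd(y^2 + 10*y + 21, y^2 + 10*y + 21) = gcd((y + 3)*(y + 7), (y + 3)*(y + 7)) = y^2 + 10*y + 21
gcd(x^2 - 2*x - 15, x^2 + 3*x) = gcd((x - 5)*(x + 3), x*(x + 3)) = x + 3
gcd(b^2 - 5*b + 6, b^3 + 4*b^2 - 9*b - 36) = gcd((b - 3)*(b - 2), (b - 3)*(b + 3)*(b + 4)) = b - 3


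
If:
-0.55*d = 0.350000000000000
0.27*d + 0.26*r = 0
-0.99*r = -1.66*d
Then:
No Solution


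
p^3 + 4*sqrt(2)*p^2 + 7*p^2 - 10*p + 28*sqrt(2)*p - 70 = (p + 7)*(p - sqrt(2))*(p + 5*sqrt(2))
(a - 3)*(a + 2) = a^2 - a - 6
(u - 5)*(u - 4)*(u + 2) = u^3 - 7*u^2 + 2*u + 40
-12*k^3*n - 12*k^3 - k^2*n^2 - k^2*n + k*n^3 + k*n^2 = (-4*k + n)*(3*k + n)*(k*n + k)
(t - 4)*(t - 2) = t^2 - 6*t + 8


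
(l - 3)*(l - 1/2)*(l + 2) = l^3 - 3*l^2/2 - 11*l/2 + 3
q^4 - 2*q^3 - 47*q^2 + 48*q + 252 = (q - 7)*(q - 3)*(q + 2)*(q + 6)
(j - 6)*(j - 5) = j^2 - 11*j + 30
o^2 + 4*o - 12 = (o - 2)*(o + 6)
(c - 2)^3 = c^3 - 6*c^2 + 12*c - 8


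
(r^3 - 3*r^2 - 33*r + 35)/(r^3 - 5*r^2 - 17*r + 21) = (r + 5)/(r + 3)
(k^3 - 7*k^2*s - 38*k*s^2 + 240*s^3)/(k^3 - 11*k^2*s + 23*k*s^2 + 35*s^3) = (-k^2 + 2*k*s + 48*s^2)/(-k^2 + 6*k*s + 7*s^2)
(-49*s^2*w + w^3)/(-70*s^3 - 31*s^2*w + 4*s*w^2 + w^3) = w*(7*s - w)/(10*s^2 + 3*s*w - w^2)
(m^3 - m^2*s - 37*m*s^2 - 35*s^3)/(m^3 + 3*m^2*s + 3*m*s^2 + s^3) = (m^2 - 2*m*s - 35*s^2)/(m^2 + 2*m*s + s^2)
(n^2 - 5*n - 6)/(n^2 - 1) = (n - 6)/(n - 1)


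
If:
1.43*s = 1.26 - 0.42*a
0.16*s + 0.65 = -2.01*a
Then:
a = -0.40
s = 1.00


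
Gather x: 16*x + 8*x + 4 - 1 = 24*x + 3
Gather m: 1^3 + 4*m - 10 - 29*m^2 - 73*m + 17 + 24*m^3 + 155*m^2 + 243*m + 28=24*m^3 + 126*m^2 + 174*m + 36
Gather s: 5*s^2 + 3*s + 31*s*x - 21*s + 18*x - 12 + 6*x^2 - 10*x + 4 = 5*s^2 + s*(31*x - 18) + 6*x^2 + 8*x - 8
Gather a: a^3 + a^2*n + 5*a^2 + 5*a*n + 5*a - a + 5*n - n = a^3 + a^2*(n + 5) + a*(5*n + 4) + 4*n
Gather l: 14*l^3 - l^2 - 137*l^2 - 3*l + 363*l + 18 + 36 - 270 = 14*l^3 - 138*l^2 + 360*l - 216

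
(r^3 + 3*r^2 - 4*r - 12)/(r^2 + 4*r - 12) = (r^2 + 5*r + 6)/(r + 6)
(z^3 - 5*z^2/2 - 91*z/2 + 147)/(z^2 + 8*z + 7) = (z^2 - 19*z/2 + 21)/(z + 1)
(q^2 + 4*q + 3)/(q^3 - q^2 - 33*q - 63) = (q + 1)/(q^2 - 4*q - 21)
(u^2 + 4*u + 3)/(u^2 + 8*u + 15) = (u + 1)/(u + 5)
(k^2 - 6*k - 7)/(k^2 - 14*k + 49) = (k + 1)/(k - 7)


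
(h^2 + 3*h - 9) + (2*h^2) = 3*h^2 + 3*h - 9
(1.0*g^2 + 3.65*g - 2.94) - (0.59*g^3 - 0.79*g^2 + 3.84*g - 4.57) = -0.59*g^3 + 1.79*g^2 - 0.19*g + 1.63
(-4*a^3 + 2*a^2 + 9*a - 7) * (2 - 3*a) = 12*a^4 - 14*a^3 - 23*a^2 + 39*a - 14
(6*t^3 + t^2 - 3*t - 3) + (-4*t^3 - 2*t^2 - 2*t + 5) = 2*t^3 - t^2 - 5*t + 2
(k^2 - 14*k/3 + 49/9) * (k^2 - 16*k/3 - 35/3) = k^4 - 10*k^3 + 56*k^2/3 + 686*k/27 - 1715/27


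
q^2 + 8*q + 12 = (q + 2)*(q + 6)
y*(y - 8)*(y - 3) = y^3 - 11*y^2 + 24*y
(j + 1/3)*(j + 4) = j^2 + 13*j/3 + 4/3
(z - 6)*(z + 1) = z^2 - 5*z - 6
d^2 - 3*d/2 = d*(d - 3/2)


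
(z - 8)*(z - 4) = z^2 - 12*z + 32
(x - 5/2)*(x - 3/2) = x^2 - 4*x + 15/4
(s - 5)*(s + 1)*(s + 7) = s^3 + 3*s^2 - 33*s - 35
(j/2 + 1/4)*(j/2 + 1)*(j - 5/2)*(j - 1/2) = j^4/4 - j^3/8 - 21*j^2/16 + j/32 + 5/16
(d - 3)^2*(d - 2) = d^3 - 8*d^2 + 21*d - 18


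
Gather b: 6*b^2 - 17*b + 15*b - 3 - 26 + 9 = 6*b^2 - 2*b - 20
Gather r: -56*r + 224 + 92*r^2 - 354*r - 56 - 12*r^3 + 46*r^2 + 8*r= -12*r^3 + 138*r^2 - 402*r + 168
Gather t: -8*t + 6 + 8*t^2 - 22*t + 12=8*t^2 - 30*t + 18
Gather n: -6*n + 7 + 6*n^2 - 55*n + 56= 6*n^2 - 61*n + 63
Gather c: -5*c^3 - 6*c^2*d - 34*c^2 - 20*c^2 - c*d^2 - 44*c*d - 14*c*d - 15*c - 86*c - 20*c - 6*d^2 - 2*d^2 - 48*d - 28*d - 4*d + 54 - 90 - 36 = -5*c^3 + c^2*(-6*d - 54) + c*(-d^2 - 58*d - 121) - 8*d^2 - 80*d - 72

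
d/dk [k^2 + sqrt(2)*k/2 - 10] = 2*k + sqrt(2)/2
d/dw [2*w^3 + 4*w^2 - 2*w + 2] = 6*w^2 + 8*w - 2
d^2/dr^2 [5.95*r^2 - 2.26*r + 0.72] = 11.9000000000000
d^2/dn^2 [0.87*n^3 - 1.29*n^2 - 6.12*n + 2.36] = 5.22*n - 2.58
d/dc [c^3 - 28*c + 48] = 3*c^2 - 28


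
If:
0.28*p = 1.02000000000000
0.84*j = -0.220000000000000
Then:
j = -0.26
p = 3.64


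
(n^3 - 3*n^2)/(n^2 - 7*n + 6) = n^2*(n - 3)/(n^2 - 7*n + 6)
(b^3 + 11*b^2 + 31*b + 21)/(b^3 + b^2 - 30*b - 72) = (b^2 + 8*b + 7)/(b^2 - 2*b - 24)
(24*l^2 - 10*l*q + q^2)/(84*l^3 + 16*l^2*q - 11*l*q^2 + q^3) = (-4*l + q)/(-14*l^2 - 5*l*q + q^2)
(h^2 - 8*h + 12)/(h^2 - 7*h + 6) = (h - 2)/(h - 1)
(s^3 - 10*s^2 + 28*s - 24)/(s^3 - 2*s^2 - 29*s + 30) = (s^2 - 4*s + 4)/(s^2 + 4*s - 5)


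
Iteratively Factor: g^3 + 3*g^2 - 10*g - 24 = (g + 4)*(g^2 - g - 6) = (g - 3)*(g + 4)*(g + 2)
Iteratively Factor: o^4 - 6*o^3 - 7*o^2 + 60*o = (o + 3)*(o^3 - 9*o^2 + 20*o) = (o - 4)*(o + 3)*(o^2 - 5*o) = (o - 5)*(o - 4)*(o + 3)*(o)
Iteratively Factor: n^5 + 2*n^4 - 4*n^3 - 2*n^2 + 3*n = (n - 1)*(n^4 + 3*n^3 - n^2 - 3*n) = (n - 1)^2*(n^3 + 4*n^2 + 3*n) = (n - 1)^2*(n + 1)*(n^2 + 3*n) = n*(n - 1)^2*(n + 1)*(n + 3)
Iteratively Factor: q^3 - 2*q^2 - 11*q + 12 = (q - 1)*(q^2 - q - 12) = (q - 4)*(q - 1)*(q + 3)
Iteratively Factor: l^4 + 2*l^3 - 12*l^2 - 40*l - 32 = (l + 2)*(l^3 - 12*l - 16) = (l + 2)^2*(l^2 - 2*l - 8) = (l - 4)*(l + 2)^2*(l + 2)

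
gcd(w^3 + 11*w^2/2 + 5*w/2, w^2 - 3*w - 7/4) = w + 1/2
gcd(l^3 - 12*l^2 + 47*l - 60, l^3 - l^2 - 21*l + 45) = l - 3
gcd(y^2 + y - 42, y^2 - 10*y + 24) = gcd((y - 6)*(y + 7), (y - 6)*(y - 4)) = y - 6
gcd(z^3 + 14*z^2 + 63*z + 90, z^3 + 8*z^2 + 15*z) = z^2 + 8*z + 15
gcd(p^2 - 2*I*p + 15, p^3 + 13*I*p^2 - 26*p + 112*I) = 1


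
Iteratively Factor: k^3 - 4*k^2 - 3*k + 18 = (k - 3)*(k^2 - k - 6) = (k - 3)^2*(k + 2)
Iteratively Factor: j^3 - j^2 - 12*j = (j + 3)*(j^2 - 4*j) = j*(j + 3)*(j - 4)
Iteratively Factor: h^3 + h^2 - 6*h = (h)*(h^2 + h - 6) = h*(h - 2)*(h + 3)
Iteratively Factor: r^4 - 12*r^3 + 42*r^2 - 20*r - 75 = (r - 5)*(r^3 - 7*r^2 + 7*r + 15) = (r - 5)^2*(r^2 - 2*r - 3) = (r - 5)^2*(r - 3)*(r + 1)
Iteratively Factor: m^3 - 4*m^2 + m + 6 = (m + 1)*(m^2 - 5*m + 6) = (m - 3)*(m + 1)*(m - 2)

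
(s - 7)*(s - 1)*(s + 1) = s^3 - 7*s^2 - s + 7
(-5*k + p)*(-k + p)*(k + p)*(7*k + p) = 35*k^4 - 2*k^3*p - 36*k^2*p^2 + 2*k*p^3 + p^4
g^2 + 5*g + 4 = (g + 1)*(g + 4)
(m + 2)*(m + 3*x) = m^2 + 3*m*x + 2*m + 6*x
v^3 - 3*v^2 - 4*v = v*(v - 4)*(v + 1)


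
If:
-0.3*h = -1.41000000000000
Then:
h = 4.70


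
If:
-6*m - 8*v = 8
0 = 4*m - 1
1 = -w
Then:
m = 1/4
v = -19/16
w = -1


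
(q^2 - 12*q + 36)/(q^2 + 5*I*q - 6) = (q^2 - 12*q + 36)/(q^2 + 5*I*q - 6)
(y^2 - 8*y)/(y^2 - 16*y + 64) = y/(y - 8)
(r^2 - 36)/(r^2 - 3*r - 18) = (r + 6)/(r + 3)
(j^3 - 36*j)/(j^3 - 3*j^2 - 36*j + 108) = j/(j - 3)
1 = 1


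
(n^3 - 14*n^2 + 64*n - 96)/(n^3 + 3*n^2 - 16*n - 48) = (n^2 - 10*n + 24)/(n^2 + 7*n + 12)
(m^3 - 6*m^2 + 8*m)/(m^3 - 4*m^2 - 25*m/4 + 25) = 4*m*(m - 2)/(4*m^2 - 25)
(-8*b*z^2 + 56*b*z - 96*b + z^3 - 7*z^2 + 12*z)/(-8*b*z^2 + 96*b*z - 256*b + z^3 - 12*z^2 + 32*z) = (z - 3)/(z - 8)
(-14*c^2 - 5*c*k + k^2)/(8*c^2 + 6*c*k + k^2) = (-7*c + k)/(4*c + k)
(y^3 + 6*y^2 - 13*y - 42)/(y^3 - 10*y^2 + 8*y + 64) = (y^2 + 4*y - 21)/(y^2 - 12*y + 32)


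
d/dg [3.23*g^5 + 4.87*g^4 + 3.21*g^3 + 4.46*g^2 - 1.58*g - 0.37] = 16.15*g^4 + 19.48*g^3 + 9.63*g^2 + 8.92*g - 1.58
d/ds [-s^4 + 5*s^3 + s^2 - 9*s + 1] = -4*s^3 + 15*s^2 + 2*s - 9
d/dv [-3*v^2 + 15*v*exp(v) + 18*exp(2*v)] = 15*v*exp(v) - 6*v + 36*exp(2*v) + 15*exp(v)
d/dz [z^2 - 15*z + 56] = 2*z - 15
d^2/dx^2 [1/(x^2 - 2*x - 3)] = 2*(x^2 - 2*x - 4*(x - 1)^2 - 3)/(-x^2 + 2*x + 3)^3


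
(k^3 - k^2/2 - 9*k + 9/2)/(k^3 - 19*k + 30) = (2*k^2 + 5*k - 3)/(2*(k^2 + 3*k - 10))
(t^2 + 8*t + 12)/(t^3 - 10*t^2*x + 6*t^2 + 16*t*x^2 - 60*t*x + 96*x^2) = (t + 2)/(t^2 - 10*t*x + 16*x^2)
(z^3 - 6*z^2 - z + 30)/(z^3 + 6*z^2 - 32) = (z^3 - 6*z^2 - z + 30)/(z^3 + 6*z^2 - 32)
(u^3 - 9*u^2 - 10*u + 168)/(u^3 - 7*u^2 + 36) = (u^2 - 3*u - 28)/(u^2 - u - 6)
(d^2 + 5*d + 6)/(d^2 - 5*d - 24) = (d + 2)/(d - 8)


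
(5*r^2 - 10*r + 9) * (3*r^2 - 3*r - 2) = 15*r^4 - 45*r^3 + 47*r^2 - 7*r - 18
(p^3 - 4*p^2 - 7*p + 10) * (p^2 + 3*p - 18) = p^5 - p^4 - 37*p^3 + 61*p^2 + 156*p - 180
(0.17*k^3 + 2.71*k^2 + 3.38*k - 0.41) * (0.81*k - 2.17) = 0.1377*k^4 + 1.8262*k^3 - 3.1429*k^2 - 7.6667*k + 0.8897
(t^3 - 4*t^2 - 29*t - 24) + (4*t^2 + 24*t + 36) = t^3 - 5*t + 12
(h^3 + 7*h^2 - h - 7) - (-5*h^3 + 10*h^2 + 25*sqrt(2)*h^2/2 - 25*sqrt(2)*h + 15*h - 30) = 6*h^3 - 25*sqrt(2)*h^2/2 - 3*h^2 - 16*h + 25*sqrt(2)*h + 23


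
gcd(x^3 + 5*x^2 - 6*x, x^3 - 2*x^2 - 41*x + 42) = x^2 + 5*x - 6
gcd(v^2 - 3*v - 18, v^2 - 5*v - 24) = v + 3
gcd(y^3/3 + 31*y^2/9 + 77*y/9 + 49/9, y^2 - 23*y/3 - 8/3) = 1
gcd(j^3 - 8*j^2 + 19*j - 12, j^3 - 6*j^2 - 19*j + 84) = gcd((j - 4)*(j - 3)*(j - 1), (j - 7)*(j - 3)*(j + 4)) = j - 3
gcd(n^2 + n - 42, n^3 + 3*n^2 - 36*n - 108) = n - 6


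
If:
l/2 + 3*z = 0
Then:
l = -6*z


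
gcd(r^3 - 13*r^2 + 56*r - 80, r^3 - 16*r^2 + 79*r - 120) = r - 5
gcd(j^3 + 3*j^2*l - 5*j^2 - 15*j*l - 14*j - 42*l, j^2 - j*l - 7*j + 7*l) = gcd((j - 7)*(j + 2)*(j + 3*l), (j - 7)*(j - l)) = j - 7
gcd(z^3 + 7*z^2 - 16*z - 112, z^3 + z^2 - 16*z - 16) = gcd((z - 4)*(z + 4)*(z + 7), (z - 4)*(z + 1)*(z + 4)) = z^2 - 16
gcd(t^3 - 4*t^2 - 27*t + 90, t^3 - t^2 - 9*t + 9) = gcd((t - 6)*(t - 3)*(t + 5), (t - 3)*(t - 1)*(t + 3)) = t - 3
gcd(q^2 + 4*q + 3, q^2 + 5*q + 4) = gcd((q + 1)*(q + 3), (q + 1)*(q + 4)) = q + 1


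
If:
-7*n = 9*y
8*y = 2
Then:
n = -9/28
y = 1/4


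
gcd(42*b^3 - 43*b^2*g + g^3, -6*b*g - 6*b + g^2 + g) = 6*b - g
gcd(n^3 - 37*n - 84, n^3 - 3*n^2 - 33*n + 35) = n - 7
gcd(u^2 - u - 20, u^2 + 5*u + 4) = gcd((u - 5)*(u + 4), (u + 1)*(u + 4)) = u + 4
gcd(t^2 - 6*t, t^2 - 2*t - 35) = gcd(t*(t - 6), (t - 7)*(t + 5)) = 1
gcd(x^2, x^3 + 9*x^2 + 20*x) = x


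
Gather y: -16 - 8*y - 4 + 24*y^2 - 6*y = 24*y^2 - 14*y - 20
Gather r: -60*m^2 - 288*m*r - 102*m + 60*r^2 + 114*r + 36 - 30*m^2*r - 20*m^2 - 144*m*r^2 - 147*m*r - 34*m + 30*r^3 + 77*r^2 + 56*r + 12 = -80*m^2 - 136*m + 30*r^3 + r^2*(137 - 144*m) + r*(-30*m^2 - 435*m + 170) + 48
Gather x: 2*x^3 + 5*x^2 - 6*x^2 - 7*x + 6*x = 2*x^3 - x^2 - x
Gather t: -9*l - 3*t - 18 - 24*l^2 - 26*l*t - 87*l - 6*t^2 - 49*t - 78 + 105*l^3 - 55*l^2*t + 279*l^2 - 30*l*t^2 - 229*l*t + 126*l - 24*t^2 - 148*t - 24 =105*l^3 + 255*l^2 + 30*l + t^2*(-30*l - 30) + t*(-55*l^2 - 255*l - 200) - 120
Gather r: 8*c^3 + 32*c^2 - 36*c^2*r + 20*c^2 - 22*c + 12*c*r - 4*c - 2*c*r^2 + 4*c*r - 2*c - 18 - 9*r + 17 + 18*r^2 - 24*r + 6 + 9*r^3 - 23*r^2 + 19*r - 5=8*c^3 + 52*c^2 - 28*c + 9*r^3 + r^2*(-2*c - 5) + r*(-36*c^2 + 16*c - 14)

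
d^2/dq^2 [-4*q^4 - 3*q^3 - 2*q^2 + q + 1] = -48*q^2 - 18*q - 4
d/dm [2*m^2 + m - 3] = 4*m + 1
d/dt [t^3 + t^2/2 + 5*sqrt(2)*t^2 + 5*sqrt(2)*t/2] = 3*t^2 + t + 10*sqrt(2)*t + 5*sqrt(2)/2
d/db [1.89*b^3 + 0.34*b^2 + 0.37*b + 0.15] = 5.67*b^2 + 0.68*b + 0.37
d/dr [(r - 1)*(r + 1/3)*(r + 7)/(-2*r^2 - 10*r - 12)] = (-3*r^4 - 30*r^3 - 164*r^2 - 242*r + 55)/(6*(r^4 + 10*r^3 + 37*r^2 + 60*r + 36))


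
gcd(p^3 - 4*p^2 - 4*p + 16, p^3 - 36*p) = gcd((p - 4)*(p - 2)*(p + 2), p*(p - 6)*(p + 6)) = 1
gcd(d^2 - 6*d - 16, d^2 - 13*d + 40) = d - 8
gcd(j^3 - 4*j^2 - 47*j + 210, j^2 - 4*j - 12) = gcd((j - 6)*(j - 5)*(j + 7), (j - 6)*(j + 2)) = j - 6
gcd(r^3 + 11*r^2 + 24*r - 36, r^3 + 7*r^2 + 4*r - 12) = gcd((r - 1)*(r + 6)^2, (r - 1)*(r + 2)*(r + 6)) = r^2 + 5*r - 6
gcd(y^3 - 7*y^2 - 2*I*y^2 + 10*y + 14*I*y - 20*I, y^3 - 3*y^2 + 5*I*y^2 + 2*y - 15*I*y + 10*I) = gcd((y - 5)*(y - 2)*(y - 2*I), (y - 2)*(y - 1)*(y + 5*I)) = y - 2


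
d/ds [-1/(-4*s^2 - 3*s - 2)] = (-8*s - 3)/(4*s^2 + 3*s + 2)^2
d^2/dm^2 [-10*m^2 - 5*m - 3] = -20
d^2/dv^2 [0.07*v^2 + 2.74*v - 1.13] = 0.140000000000000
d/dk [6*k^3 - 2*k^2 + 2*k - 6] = 18*k^2 - 4*k + 2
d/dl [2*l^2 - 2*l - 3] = 4*l - 2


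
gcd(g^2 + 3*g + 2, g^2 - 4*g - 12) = g + 2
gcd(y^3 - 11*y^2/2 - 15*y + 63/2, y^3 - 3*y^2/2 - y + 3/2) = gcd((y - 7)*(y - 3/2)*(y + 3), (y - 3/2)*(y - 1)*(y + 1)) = y - 3/2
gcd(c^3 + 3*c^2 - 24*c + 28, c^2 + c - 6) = c - 2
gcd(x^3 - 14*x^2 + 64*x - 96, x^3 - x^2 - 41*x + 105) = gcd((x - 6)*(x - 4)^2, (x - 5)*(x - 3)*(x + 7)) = 1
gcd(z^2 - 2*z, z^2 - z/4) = z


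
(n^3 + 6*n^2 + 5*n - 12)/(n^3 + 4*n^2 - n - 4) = (n + 3)/(n + 1)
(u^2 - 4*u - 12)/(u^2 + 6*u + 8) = (u - 6)/(u + 4)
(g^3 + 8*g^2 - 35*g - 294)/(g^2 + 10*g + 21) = (g^2 + g - 42)/(g + 3)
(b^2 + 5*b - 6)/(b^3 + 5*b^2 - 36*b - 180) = (b - 1)/(b^2 - b - 30)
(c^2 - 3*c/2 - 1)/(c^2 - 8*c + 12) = (c + 1/2)/(c - 6)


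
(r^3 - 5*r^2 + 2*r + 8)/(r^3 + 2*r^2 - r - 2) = (r^2 - 6*r + 8)/(r^2 + r - 2)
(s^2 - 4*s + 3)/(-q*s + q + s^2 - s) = (3 - s)/(q - s)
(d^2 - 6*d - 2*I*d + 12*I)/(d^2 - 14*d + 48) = (d - 2*I)/(d - 8)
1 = 1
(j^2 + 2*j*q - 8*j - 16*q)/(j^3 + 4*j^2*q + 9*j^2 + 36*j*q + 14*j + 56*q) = (j^2 + 2*j*q - 8*j - 16*q)/(j^3 + 4*j^2*q + 9*j^2 + 36*j*q + 14*j + 56*q)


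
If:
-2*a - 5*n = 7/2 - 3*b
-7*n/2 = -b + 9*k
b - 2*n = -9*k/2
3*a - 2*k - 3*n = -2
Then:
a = 17/7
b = 117/14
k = -13/35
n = 117/35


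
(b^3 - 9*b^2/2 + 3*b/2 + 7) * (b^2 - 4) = b^5 - 9*b^4/2 - 5*b^3/2 + 25*b^2 - 6*b - 28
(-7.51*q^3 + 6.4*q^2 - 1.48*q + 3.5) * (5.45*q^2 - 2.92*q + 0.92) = -40.9295*q^5 + 56.8092*q^4 - 33.6632*q^3 + 29.2846*q^2 - 11.5816*q + 3.22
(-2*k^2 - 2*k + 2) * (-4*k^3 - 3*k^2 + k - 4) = 8*k^5 + 14*k^4 - 4*k^3 + 10*k - 8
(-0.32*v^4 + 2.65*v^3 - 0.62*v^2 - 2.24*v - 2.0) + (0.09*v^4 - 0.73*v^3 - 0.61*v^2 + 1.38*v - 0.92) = -0.23*v^4 + 1.92*v^3 - 1.23*v^2 - 0.86*v - 2.92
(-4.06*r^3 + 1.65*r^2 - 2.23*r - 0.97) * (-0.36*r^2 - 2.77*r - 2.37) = 1.4616*r^5 + 10.6522*r^4 + 5.8545*r^3 + 2.6158*r^2 + 7.972*r + 2.2989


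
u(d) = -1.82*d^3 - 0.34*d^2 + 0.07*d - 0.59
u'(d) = -5.46*d^2 - 0.68*d + 0.07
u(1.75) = -11.26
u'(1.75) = -17.84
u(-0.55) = -0.43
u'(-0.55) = -1.21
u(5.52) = -316.68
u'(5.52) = -170.05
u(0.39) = -0.72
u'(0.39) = -1.03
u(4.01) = -123.13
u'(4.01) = -90.45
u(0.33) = -0.67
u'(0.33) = -0.75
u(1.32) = -5.28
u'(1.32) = -10.34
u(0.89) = -2.08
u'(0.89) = -4.86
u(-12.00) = 3094.57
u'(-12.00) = -778.01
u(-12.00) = 3094.57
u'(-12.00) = -778.01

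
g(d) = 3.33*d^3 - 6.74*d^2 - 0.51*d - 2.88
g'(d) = 9.99*d^2 - 13.48*d - 0.51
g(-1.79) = -42.66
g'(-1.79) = 55.63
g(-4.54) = -451.10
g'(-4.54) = 266.60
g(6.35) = 574.75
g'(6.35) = 316.71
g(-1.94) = -51.57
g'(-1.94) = 63.24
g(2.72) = 12.88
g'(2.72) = 36.73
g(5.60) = 367.70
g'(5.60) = 237.29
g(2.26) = -0.02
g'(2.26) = 20.05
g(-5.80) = -876.38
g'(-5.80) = 413.74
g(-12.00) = -6721.56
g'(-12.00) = 1599.81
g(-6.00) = -961.74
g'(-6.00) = 440.01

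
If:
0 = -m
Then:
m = 0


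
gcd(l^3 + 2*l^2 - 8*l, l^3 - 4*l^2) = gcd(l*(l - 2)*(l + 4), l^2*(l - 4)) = l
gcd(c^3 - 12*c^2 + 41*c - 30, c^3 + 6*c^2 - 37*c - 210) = c - 6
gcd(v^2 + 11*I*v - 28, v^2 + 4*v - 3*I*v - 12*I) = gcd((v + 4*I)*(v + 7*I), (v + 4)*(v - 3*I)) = 1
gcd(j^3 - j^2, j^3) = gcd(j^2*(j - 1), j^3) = j^2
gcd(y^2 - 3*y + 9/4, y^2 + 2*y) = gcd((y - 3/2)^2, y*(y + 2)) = 1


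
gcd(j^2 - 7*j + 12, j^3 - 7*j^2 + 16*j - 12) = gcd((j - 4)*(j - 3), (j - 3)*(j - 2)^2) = j - 3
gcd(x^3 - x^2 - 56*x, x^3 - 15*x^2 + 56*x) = x^2 - 8*x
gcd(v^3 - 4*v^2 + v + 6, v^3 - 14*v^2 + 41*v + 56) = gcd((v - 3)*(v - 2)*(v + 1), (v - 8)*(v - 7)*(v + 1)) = v + 1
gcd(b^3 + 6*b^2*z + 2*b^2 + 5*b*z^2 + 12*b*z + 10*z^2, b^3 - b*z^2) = b + z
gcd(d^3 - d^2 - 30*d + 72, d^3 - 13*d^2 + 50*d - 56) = d - 4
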